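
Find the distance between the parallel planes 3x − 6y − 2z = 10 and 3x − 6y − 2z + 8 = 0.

18/7

With common normal n = (3, −6, −2) (|n| = 7), the distance is |10 − (-8)|/|n| = 18/7.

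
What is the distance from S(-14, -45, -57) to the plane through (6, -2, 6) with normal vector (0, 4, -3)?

17/5

The plane has equation n·(r − (6, -2, 6)) = 0, i.e. n·r = -26.
Then n·(-14, -45, -57) - (-26) = 17.
|n| = √(0 + 16 + 9) = 5, so the distance is |17|/5 = 17/5.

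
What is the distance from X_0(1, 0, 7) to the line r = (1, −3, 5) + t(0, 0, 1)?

3

Direction vector d = (0, 0, 1).
AP = (0, 3, 2), and AP × d = (3, 0, 0).
|AP × d|² = 9 and |d|² = 1, so the distance is √9 = 3.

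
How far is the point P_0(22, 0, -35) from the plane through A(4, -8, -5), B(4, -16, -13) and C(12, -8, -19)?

AB = (0, -8, -8) and AC = (8, 0, -14), so a normal is n = AB × AC = (112, -64, 64).
n = (112, -64, 64); n·P − 640 = -416; |n| = 144; distance = 416/144 = 26/9.

26/9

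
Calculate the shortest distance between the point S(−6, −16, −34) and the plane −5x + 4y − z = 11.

11/√42

d = |(-5)·(-6) + 4·(-16) + (-1)·(-34) − 11| / √(25 + 16 + 1) = |-11| / √42 = 11/√42.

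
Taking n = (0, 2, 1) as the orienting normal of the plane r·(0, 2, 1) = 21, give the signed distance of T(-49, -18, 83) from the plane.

n·T − 21 = 26.
|n| = √5, so the signed distance is 26√5/5.

26√5/5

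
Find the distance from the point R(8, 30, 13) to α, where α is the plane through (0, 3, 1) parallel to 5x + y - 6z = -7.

Parallel planes share the normal n = (5, 1, -6); since (0, 3, 1) lies on the plane, its equation is 5x + y - 6z = -3.
Then n·(8, 30, 13) - (-3) = -5.
|n| = √(25 + 1 + 36) = √62, so the distance is |-5|/√62 = 5/√62.

5/√62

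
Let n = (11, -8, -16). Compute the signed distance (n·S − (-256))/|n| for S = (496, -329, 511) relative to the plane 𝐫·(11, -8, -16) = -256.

n·S − (-256) = 168.
|n| = 21, so the signed distance is 168/21 = 8.

8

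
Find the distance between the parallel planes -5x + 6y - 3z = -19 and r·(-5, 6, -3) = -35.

16/√70

Both planes have normal n = (-5, 6, -3), |n| = √70. Any point on the first plane is at distance |(-35) − (-19)|/|n| = 16/√70 from the second.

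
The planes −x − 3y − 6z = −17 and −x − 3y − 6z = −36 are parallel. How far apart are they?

With common normal n = (−1, −3, −6) (|n| = √46), the distance is |(-17) − (-36)|/|n| = 19/√46 = 19√46/46.

19√46/46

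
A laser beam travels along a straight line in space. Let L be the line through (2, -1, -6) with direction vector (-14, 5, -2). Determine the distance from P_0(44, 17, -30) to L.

Direction vector d = (-14, 5, -2).
AP = (42, 18, -24); AP·d = -450, |AP|² = 2664, |d|² = 225.
distance² = |AP|² − (AP·d)²/|d|² = 2664 − 202500/225 = 1764, so the distance is 42.

42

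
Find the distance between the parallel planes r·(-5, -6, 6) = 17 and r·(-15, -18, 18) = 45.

2/√97

Divide the second equation by 3 to match normals: -5x - 6y + 6z = 15.
Both planes have normal n = (-5, -6, 6), |n| = √97. Any point on the first plane is at distance |15 − 17|/|n| = 2/√97 = 2√97/97 from the second.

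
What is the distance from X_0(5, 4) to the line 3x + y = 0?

The normal to the line is n = (3, 1) with |n| = √10.
|n·X_0 − 0| = |19 − 0| = 19, so the distance is 19/√10 = 19√10/10.

19√10/10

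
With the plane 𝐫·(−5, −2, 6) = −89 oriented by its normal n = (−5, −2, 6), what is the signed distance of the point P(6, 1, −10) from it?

n·P − (-89) = -3.
|n| = √65, so the signed distance is -3/√65.

-3/√65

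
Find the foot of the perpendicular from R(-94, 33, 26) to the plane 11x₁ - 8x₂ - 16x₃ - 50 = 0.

(-50, 1, -38)

n = (11, -8, -16), |n|² = 441, and n·R − 50 = -1764.
t = -1764/441 = -4, so the foot is R − t·n = (-94, 33, 26) − (-4)·(11, -8, -16) = (-50, 1, -38).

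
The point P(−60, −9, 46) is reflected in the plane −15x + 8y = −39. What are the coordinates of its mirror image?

With n = (−15, 8, 0), the signed offset is (n·P − (-39))/|n|² = 867/289 = 3.
P' = P − 2t·n = (−60, −9, 46) − 6·(−15, 8, 0) = (30, −57, 46).

(30, -57, 46)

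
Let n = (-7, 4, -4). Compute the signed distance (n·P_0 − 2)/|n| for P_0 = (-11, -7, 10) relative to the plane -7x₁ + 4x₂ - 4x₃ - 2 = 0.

7/9

n·P_0 − 2 = 7.
|n| = 9, so the signed distance is 7/9.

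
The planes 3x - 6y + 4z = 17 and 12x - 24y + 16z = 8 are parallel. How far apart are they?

15√61/61

Divide the second equation by 4 to match normals: 3x - 6y + 4z = 2.
Both planes have normal n = (3, -6, 4), |n| = √61. Any point on the first plane is at distance |2 − 17|/|n| = 15/√61 = 15√61/61 from the second.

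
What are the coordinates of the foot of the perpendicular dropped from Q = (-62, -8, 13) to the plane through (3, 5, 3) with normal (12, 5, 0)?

(-2, 17, 13)

n = (12, 5, 0), |n|² = 169, and n·Q − 61 = -845.
t = -845/169 = -5, so the foot is Q − t·n = (-62, -8, 13) − (-5)·(12, 5, 0) = (-2, 17, 13).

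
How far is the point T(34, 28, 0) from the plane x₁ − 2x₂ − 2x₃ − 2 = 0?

n = (1, −2, −2); n·P − 2 = -24; |n| = 3; distance = 24/3 = 8.

8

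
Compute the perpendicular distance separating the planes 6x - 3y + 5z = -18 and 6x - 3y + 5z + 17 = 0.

Both planes have normal n = (6, -3, 5), |n| = √70. Any point on the first plane is at distance |(-17) − (-18)|/|n| = 1/√70 from the second.

√70/70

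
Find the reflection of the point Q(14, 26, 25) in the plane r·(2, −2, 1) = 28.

n = (2, −2, 1), |n|² = 9, n·Q − 28 = -27, so t = -27/9 = -3.
Foot F = Q − (-3)·n = (20, 20, 28); the reflection is 2F − Q = (26, 14, 31).

(26, 14, 31)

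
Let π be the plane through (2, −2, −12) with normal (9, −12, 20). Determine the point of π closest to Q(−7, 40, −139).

(38, -20, -39)

n = (9, −12, 20), |n|² = 625, and n·Q − (-198) = -3125.
t = -3125/625 = -5, so the foot is Q − t·n = (−7, 40, −139) − (-5)·(9, −12, 20) = (38, −20, −39).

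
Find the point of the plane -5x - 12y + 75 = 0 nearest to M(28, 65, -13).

The perpendicular from M has direction n = (-5, -12, 0): r = (28, 65, -13) + λ(-5, -12, 0).
Substitute into the plane: n·(M + λn) = -75 gives -920 + 169λ = -75, so λ = 5.
Foot = (28, 65, -13) + 5·(-5, -12, 0) = (3, 5, -13).

(3, 5, -13)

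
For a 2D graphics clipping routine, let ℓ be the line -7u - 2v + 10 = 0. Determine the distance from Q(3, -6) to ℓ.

√53/53

d = |(-7)·3 + (-2)·(-6) − (-10)| / √(49 + 4) = |1|/√53 = √53/53.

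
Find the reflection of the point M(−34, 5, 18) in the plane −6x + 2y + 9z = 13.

n = (−6, 2, 9), |n|² = 121, n·M − 13 = 363, so t = 363/121 = 3.
Foot F = M − 3·n = (−16, −1, −9); the reflection is 2F − M = (2, −7, −36).

(2, -7, -36)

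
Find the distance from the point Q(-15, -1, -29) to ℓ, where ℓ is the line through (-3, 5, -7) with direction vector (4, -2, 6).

4√10

Direction vector d = (4, -2, 6).
AP = (-12, -6, -22), and AP × d = (-80, -16, 48).
|AP × d|² = 8960 and |d|² = 56, so the distance is √(8960/56) = √160 = 4√10.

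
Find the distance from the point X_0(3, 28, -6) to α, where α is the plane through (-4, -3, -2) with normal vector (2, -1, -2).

The plane has equation n·(r − (-4, -3, -2)) = 0, i.e. n·r = -1.
n = (2, -1, -2); n·P − (-1) = -9; |n| = 3; distance = 9/3 = 3.

3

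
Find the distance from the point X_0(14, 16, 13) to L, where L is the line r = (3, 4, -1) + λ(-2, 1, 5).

√341

Direction vector d = (-2, 1, 5).
AP = (11, 12, 14); AP·d = 60, |AP|² = 461, |d|² = 30.
distance² = |AP|² − (AP·d)²/|d|² = 461 − 3600/30 = 341, so the distance is √341.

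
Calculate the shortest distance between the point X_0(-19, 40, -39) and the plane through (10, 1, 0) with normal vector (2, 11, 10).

19/15

The plane has equation n·(r − (10, 1, 0)) = 0, i.e. n·r = 31.
n = (2, 11, 10); n·P − 31 = -19; |n| = 15; distance = 19/15.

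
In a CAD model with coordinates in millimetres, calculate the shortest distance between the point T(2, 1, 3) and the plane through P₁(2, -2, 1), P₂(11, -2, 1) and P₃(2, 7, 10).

P₁P₂ = (9, 0, 0) and P₁P₃ = (0, 9, 9), so a normal is n = P₁P₂ × P₁P₃ = (0, -81, 81).
n = (0, -81, 81); n·P − 243 = -81; |n| = 81√2; distance = 81/(81√2) = 1/√2.

√2/2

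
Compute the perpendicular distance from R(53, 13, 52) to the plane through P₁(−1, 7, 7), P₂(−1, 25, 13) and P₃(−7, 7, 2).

P₁P₂ = (0, 18, 6) and P₁P₃ = (−6, 0, −5), so a normal is n = P₁P₂ × P₁P₃ = (−90, −36, 108).
n = (−90, −36, 108); n·P − 594 = -216; |n| = 18√65; distance = 216/(18√65) = 12√65/65.

12√65/65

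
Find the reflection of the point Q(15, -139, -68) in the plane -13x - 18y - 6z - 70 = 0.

n = (-13, -18, -6), |n|² = 529, n·Q − 70 = 2645, so t = 2645/529 = 5.
Foot F = Q − 5·n = (80, -49, -38); the reflection is 2F − Q = (145, 41, -8).

(145, 41, -8)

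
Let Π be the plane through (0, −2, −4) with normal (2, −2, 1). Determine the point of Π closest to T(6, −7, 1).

(0, -1, -2)

n = (2, −2, 1), |n|² = 9, and n·T − 0 = 27.
t = 27/9 = 3, so the foot is T − t·n = (6, −7, 1) − 3·(2, −2, 1) = (0, −1, −2).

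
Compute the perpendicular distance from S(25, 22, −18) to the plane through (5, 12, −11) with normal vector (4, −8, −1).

7/9

The plane has equation n·(r − (5, 12, −11)) = 0, i.e. n·r = -65.
Then n·(25, 22, −18) − (−65) = 7.
|n| = √(16 + 64 + 1) = 9, so the distance is |7|/9 = 7/9.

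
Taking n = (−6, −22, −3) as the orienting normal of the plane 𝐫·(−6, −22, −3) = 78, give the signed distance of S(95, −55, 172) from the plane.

n·S − 78 = 46.
|n| = 23, so the signed distance is 46/23 = 2.

2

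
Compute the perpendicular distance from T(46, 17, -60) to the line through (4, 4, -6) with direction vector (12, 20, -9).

9√29

Direction vector d = (12, 20, -9).
AP = (42, 13, -54); AP·d = 1250, |AP|² = 4849, |d|² = 625.
distance² = |AP|² − (AP·d)²/|d|² = 4849 − 1562500/625 = 2349, so the distance is 9√29.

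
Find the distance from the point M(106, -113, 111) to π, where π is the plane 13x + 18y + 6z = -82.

d = |13·106 + 18·(-113) + 6·111 − (-82)| / √(169 + 324 + 36) = |92| / 23 = 4.

4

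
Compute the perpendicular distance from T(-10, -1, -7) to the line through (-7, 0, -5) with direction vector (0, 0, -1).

Direction vector d = (0, 0, -1).
AP = (-3, -1, -2), and AP × d = (1, -3, 0).
|AP × d|² = 10 and |d|² = 1, so the distance is √10.

√10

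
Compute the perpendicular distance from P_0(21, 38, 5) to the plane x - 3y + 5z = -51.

d = |1·21 + (-3)·38 + 5·5 − (-51)| / √(1 + 9 + 25) = |-17| / √35 = 17√35/35.

17/√35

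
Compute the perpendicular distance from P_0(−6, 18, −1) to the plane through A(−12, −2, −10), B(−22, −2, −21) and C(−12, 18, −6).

16/15

AB = (−10, 0, −11) and AC = (0, 20, 4), so a normal is n = AB × AC = (220, 40, −200).
d = |220·(-6) + 40·18 + (-200)·(-1) − (-720)| / √(48400 + 1600 + 40000) = |320| / 300 = 16/15.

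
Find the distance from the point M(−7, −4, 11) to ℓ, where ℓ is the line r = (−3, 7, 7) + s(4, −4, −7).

3√17

Direction vector d = (4, −4, −7).
AP = (−4, −11, 4), and AP × d = (93, −12, 60).
|AP × d|² = 12393 and |d|² = 81, so the distance is √(12393/81) = √153 = 3√17.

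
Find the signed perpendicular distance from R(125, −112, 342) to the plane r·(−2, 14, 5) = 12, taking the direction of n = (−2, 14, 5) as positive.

-8

n·R − 12 = -120.
|n| = 15, so the signed distance is -120/15 = -8.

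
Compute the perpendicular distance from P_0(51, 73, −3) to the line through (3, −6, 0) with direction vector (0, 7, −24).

Direction vector d = (0, 7, −24).
AP = (48, 79, −3); AP·d = 625, |AP|² = 8554, |d|² = 625.
distance² = |AP|² − (AP·d)²/|d|² = 8554 − 390625/625 = 7929, so the distance is 3√881.

3√881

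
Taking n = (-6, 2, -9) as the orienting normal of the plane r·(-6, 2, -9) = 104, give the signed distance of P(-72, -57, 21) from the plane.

n·P − 104 = 25.
|n| = 11, so the signed distance is 25/11.

25/11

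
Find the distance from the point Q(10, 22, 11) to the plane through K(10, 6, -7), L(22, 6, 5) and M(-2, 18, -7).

KL = (12, 0, 12) and KM = (-12, 12, 0), so a normal is n = KL × KM = (-144, -144, 144).
Then n·(10, 22, 11) - (-3312) = 288.
|n| = √(20736 + 20736 + 20736) = 144√3, so the distance is |288|/(144√3) = 2/√3.

2/√3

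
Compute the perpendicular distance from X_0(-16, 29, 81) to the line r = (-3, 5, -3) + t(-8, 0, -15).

Direction vector d = (-8, 0, -15).
AP = (-13, 24, 84), and AP × d = (-360, -867, 192).
|AP × d|² = 918153 and |d|² = 289, so the distance is √(918153/289) = √3177 = 3√353.

3√353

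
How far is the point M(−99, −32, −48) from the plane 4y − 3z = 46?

6

d = |4·(-32) + (-3)·(-48) − 46| / √(0 + 16 + 9) = |-30| / 5 = 6.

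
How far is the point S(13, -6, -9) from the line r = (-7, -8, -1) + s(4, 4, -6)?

Direction vector d = (4, 4, -6).
AP = (20, 2, -8), and AP × d = (20, 88, 72).
|AP × d|² = 13328 and |d|² = 68, so the distance is √(13328/68) = √196 = 14.

14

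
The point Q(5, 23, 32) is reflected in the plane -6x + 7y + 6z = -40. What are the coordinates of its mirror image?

n = (-6, 7, 6), |n|² = 121, n·Q − (-40) = 363, so t = 363/121 = 3.
Foot F = Q − 3·n = (23, 2, 14); the reflection is 2F − Q = (41, -19, -4).

(41, -19, -4)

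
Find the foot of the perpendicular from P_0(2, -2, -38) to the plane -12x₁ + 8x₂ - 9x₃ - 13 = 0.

The perpendicular from P_0 has direction n = (-12, 8, -9): r = (2, -2, -38) + t(-12, 8, -9).
Substitute into the plane: n·(P_0 + tn) = 13 gives 302 + 289t = 13, so t = -1.
Foot = (2, -2, -38) + (-1)·(-12, 8, -9) = (14, -10, -29).

(14, -10, -29)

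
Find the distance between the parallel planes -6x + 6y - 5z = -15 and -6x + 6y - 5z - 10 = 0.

25√97/97

Both planes have normal n = (-6, 6, -5), |n| = √97. Any point on the first plane is at distance |10 − (-15)|/|n| = 25/√97 from the second.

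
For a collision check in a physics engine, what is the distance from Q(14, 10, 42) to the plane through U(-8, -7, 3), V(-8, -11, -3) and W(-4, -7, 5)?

UV = (0, -4, -6) and UW = (4, 0, 2), so a normal is n = UV × UW = (-8, -24, 16).
d = |(-8)·14 + (-24)·10 + 16·42 − 280| / √(64 + 576 + 256) = |40| / (8√14) = 5/√14.

5√14/14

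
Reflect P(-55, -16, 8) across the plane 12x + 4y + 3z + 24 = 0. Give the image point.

(41, 16, 32)

With n = (12, 4, 3), the signed offset is (n·P − (-24))/|n|² = -676/169 = -4.
P' = P − 2t·n = (-55, -16, 8) − (-8)·(12, 4, 3) = (41, 16, 32).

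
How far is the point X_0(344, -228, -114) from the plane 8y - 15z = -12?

6

n = (0, 8, -15); n·P − (-12) = -102; |n| = 17; distance = 102/17 = 6.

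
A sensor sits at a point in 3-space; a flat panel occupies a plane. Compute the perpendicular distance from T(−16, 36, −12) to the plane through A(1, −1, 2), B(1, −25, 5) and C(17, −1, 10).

AB = (0, −24, 3) and AC = (16, 0, 8), so a normal is n = AB × AC = (−192, 48, 384).
Then n·(−16, 36, −12) − 528 = −336.
|n| = √(36864 + 2304 + 147456) = 432, so the distance is |-336|/432 = 7/9.

7/9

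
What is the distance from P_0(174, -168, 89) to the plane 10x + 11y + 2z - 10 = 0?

n = (10, 11, 2); n·P − 10 = 60; |n| = 15; distance = 60/15 = 4.

4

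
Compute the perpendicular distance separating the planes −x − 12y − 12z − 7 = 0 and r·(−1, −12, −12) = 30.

With common normal n = (−1, −12, −12) (|n| = 17), the distance is |7 − 30|/|n| = 23/17.

23/17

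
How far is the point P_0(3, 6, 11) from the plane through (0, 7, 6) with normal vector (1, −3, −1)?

√11/11

The plane has equation n·(r − (0, 7, 6)) = 0, i.e. n·r = -27.
n = (1, −3, −1); n·P − (-27) = 1; |n| = √11; distance = 1/√11 = √11/11.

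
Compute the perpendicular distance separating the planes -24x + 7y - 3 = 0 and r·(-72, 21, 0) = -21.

Divide the second equation by 3 to match normals: -24x + 7y = -7.
Both planes have normal n = (-24, 7, 0), |n| = 25. Any point on the first plane is at distance |(-7) − 3|/|n| = 10/25 = 2/5 from the second.

2/5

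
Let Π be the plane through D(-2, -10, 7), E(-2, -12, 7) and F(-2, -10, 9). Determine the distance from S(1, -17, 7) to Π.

DE = (0, -2, 0) and DF = (0, 0, 2), so a normal is n = DE × DF = (-4, 0, 0).
Then n·(1, -17, 7) - 8 = -12.
|n| = √(16 + 0 + 0) = 4, so the distance is |-12|/4 = 3.

3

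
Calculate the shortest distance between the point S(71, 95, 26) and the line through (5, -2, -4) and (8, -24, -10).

A direction vector is d = (3, -22, -6).
AP = (66, 97, 30), and AP × d = (78, 486, -1743).
|AP × d|² = 3280329 and |d|² = 529, so the distance is √(3280329/529) = √6201 = 3√689.

3√689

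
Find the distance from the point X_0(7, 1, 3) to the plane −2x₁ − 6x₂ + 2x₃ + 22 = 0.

4/√11

n = (−2, −6, 2); n·P − (-22) = 8; |n| = 2√11; distance = 8/(2√11) = 4/√11.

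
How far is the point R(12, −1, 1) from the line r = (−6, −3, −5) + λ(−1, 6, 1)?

Direction vector d = (−1, 6, 1).
AP = (18, 2, 6), and AP × d = (−34, −24, 110).
|AP × d|² = 13832 and |d|² = 38, so the distance is √(13832/38) = √364 = 2√91.

2√91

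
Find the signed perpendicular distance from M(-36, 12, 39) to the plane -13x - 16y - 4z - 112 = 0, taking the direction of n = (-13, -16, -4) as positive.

n·M − 112 = 8.
|n| = 21, so the signed distance is 8/21.

8/21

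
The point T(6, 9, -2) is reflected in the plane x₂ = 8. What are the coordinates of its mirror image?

With n = (0, 1, 0), the signed offset is (n·T − 8)/|n|² = 1/1 = 1.
T' = T − 2t·n = (6, 9, -2) − 2·(0, 1, 0) = (6, 7, -2).

(6, 7, -2)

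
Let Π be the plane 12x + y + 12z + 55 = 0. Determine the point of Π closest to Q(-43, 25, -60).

(5, 29, -12)

n = (12, 1, 12), |n|² = 289, and n·Q − (-55) = -1156.
t = -1156/289 = -4, so the foot is Q − t·n = (-43, 25, -60) − (-4)·(12, 1, 12) = (5, 29, -12).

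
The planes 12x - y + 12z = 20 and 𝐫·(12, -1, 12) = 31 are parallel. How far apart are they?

With common normal n = (12, -1, 12) (|n| = 17), the distance is |20 − 31|/|n| = 11/17.

11/17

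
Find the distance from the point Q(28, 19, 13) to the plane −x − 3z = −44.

d = |(-1)·28 + (-3)·13 − (-44)| / √(1 + 0 + 9) = |-23| / √10 = 23/√10.

23/√10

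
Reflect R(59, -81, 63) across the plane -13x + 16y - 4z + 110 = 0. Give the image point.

n = (-13, 16, -4), |n|² = 441, n·R − (-110) = -2205, so t = -2205/441 = -5.
Foot F = R − (-5)·n = (-6, -1, 43); the reflection is 2F − R = (-71, 79, 23).

(-71, 79, 23)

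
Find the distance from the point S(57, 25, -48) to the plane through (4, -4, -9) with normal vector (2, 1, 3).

9√14/7

The plane has equation n·(r − (4, -4, -9)) = 0, i.e. n·r = -23.
d = |2·57 + 1·25 + 3·(-48) − (-23)| / √(4 + 1 + 9) = |18| / √14 = 18/√14.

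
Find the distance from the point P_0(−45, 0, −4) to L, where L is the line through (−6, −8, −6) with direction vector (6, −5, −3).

Direction vector d = (6, −5, −3).
AP = (−39, 8, 2); AP·d = -280, |AP|² = 1589, |d|² = 70.
distance² = |AP|² − (AP·d)²/|d|² = 1589 − 78400/70 = 469, so the distance is √469.

√469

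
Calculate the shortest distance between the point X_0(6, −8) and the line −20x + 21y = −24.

264/29

d = |(-20)·6 + 21·(-8) − (-24)| / √(400 + 441) = |-264|/29 = 264/29.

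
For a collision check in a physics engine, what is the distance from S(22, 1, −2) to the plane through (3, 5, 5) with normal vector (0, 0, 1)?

7

The plane has equation n·(r − (3, 5, 5)) = 0, i.e. n·r = 5.
Then n·(22, 1, −2) − 5 = −7.
|n| = √(0 + 0 + 1) = 1, so the distance is |-7|/1 = 7.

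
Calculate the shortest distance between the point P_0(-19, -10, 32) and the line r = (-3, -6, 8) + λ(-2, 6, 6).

Direction vector d = (-2, 6, 6).
AP = (-16, -4, 24); AP·d = 152, |AP|² = 848, |d|² = 76.
distance² = |AP|² − (AP·d)²/|d|² = 848 − 23104/76 = 544, so the distance is 4√34.

4√34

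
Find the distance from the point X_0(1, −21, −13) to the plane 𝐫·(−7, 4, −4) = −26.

13/9

Normal vector n = (−7, 4, −4), and n·(1, −21, −13) − (−26) = −13.
|n| = √(49 + 16 + 16) = 9, so the distance is |-13|/9 = 13/9.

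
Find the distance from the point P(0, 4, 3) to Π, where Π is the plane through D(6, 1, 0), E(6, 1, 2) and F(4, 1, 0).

3

DE = (0, 0, 2) and DF = (-2, 0, 0), so a normal is n = DE × DF = (0, -4, 0).
d = |(-4)·4 − (-4)| / √(0 + 16 + 0) = |-12| / 4 = 3.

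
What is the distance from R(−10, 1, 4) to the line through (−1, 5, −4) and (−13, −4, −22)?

A direction vector is d = (−12, −9, −18).
AP = (−9, −4, 8), and AP × d = (144, −258, 33).
|AP × d|² = 88389 and |d|² = 549, so the distance is √(88389/549) = √161.

√161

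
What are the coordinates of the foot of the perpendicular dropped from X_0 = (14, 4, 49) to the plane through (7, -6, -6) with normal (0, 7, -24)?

(14, 18, 1)

n = (0, 7, -24), |n|² = 625, and n·X_0 − 102 = -1250.
t = -1250/625 = -2, so the foot is X_0 − t·n = (14, 4, 49) − (-2)·(0, 7, -24) = (14, 18, 1).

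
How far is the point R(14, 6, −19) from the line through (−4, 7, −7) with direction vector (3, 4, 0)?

Direction vector d = (3, 4, 0).
AP = (18, −1, −12), and AP × d = (48, −36, 75).
|AP × d|² = 9225 and |d|² = 25, so the distance is √(9225/25) = √369 = 3√41.

3√41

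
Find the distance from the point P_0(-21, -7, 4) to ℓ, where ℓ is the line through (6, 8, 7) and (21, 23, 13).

A direction vector is d = (15, 15, 6).
AP = (-27, -15, -3), and AP × d = (-45, 117, -180).
|AP × d|² = 48114 and |d|² = 486, so the distance is √(48114/486) = √99 = 3√11.

3√11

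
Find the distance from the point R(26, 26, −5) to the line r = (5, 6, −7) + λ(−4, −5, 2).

Direction vector d = (−4, −5, 2).
AP = (21, 20, 2); AP·d = -180, |AP|² = 845, |d|² = 45.
distance² = |AP|² − (AP·d)²/|d|² = 845 − 32400/45 = 125, so the distance is 5√5.

5√5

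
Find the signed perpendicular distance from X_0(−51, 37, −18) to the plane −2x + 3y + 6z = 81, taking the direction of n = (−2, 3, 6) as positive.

24/7

n·X_0 − 81 = 24.
|n| = 7, so the signed distance is 24/7.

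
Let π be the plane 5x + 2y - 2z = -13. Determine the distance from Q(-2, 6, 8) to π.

1/√33

n = (5, 2, -2); n·P − (-13) = -1; |n| = √33; distance = 1/√33 = √33/33.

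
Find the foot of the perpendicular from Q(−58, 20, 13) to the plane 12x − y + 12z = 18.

The perpendicular from Q has direction n = (12, −1, 12): r = (−58, 20, 13) + μ(12, −1, 12).
Substitute into the plane: n·(Q + μn) = 18 gives -560 + 289μ = 18, so μ = 2.
Foot = (−58, 20, 13) + 2·(12, −1, 12) = (−34, 18, 37).

(-34, 18, 37)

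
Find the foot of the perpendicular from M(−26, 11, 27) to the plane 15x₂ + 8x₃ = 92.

The perpendicular from M has direction n = (0, 15, 8): r = (−26, 11, 27) + t(0, 15, 8).
Substitute into the plane: n·(M + tn) = 92 gives 381 + 289t = 92, so t = -1.
Foot = (−26, 11, 27) + (-1)·(0, 15, 8) = (−26, −4, 19).

(-26, -4, 19)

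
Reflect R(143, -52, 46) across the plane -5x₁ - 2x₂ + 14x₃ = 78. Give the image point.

n = (-5, -2, 14), |n|² = 225, n·R − 78 = -45, so t = -45/225 = -1/5.
Foot F = R − (-1/5)·n = (142, -262/5, 244/5); the reflection is 2F − R = (141, -264/5, 258/5).

(141, -264/5, 258/5)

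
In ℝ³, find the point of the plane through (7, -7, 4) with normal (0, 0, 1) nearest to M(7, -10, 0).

The perpendicular from M has direction n = (0, 0, 1): r = (7, -10, 0) + λ(0, 0, 1).
Substitute into the plane: n·(M + λn) = 4 gives 0 + 1λ = 4, so λ = 4.
Foot = (7, -10, 0) + 4·(0, 0, 1) = (7, -10, 4).

(7, -10, 4)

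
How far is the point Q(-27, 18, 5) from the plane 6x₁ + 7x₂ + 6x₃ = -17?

1

d = |6·(-27) + 7·18 + 6·5 − (-17)| / √(36 + 49 + 36) = |11| / 11 = 1.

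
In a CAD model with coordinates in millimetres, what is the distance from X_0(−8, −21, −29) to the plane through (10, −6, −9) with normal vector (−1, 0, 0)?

18

The plane has equation n·(r − (10, −6, −9)) = 0, i.e. n·r = -10.
n = (−1, 0, 0); n·P − (-10) = 18; |n| = 1; distance = 18/1 = 18.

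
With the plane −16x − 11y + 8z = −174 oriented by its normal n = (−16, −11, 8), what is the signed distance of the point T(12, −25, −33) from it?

-1/3

n·T − (-174) = -7.
|n| = 21, so the signed distance is -7/21 = -1/3.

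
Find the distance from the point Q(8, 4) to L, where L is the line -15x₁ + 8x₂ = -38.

50/17

The normal to the line is n = (-15, 8) with |n| = 17.
|n·Q − (-38)| = |-88 − (-38)| = 50, so the distance is 50/17.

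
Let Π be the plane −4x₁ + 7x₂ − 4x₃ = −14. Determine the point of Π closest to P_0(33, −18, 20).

(17, 10, 4)

The perpendicular from P_0 has direction n = (−4, 7, −4): r = (33, −18, 20) + λ(−4, 7, −4).
Substitute into the plane: n·(P_0 + λn) = -14 gives -338 + 81λ = -14, so λ = 4.
Foot = (33, −18, 20) + 4·(−4, 7, −4) = (17, 10, 4).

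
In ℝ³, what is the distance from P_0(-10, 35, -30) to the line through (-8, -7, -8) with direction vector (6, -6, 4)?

Direction vector d = (6, -6, 4).
AP = (-2, 42, -22), and AP × d = (36, -124, -240).
|AP × d|² = 74272 and |d|² = 88, so the distance is √(74272/88) = √844 = 2√211.

2√211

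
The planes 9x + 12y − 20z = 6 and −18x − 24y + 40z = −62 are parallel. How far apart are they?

Divide the second equation by -2 to match normals: 9x + 12y − 20z = 31.
With common normal n = (9, 12, −20) (|n| = 25), the distance is |6 − 31|/|n| = 25/25 = 1.

1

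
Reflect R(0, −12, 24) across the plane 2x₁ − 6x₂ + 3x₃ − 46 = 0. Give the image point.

(-8, 12, 12)

With n = (2, −6, 3), the signed offset is (n·R − 46)/|n|² = 98/49 = 2.
R' = R − 2t·n = (0, −12, 24) − 4·(2, −6, 3) = (−8, 12, 12).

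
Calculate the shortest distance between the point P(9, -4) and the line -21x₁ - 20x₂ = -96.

d = |(-21)·9 + (-20)·(-4) − (-96)| / √(441 + 400) = |-13|/29 = 13/29.

13/29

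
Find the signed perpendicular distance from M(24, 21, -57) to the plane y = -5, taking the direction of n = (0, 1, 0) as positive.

n·M − (-5) = 26.
|n| = 1, so the signed distance is 26/1 = 26.

26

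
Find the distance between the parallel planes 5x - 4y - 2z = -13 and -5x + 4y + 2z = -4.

Divide the second equation by -1 to match normals: 5x - 4y - 2z = 4.
Both planes have normal n = (5, -4, -2), |n| = 3√5. Any point on the first plane is at distance |4 − (-13)|/|n| = 17/(3√5) from the second.

17/(3√5)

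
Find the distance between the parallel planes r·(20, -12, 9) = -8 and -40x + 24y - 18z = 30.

7/25

Divide the second equation by -2 to match normals: 20x - 12y + 9z = -15.
With common normal n = (20, -12, 9) (|n| = 25), the distance is |(-8) − (-15)|/|n| = 7/25.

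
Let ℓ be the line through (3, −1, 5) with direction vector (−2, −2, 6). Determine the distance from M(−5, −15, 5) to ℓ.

Direction vector d = (−2, −2, 6).
AP = (−8, −14, 0), and AP × d = (−84, 48, −12).
|AP × d|² = 9504 and |d|² = 44, so the distance is √(9504/44) = √216 = 6√6.

6√6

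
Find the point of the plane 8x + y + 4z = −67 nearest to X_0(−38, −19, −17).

(-6, -15, -1)

The perpendicular from X_0 has direction n = (8, 1, 4): r = (−38, −19, −17) + t(8, 1, 4).
Substitute into the plane: n·(X_0 + tn) = -67 gives -391 + 81t = -67, so t = 4.
Foot = (−38, −19, −17) + 4·(8, 1, 4) = (−6, −15, −1).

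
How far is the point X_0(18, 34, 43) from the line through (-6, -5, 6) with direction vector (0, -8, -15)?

Direction vector d = (0, -8, -15).
AP = (24, 39, 37), and AP × d = (-289, 360, -192).
|AP × d|² = 249985 and |d|² = 289, so the distance is √(249985/289) = √865.

√865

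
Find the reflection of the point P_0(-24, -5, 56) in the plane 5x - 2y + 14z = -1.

n = (5, -2, 14), |n|² = 225, n·P_0 − (-1) = 675, so t = 675/225 = 3.
Foot F = P_0 − 3·n = (-39, 1, 14); the reflection is 2F − P_0 = (-54, 7, -28).

(-54, 7, -28)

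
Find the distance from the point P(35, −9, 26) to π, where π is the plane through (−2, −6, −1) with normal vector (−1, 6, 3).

26/√46

The plane has equation n·(r − (−2, −6, −1)) = 0, i.e. n·r = -37.
n = (−1, 6, 3); n·P − (-37) = 26; |n| = √46; distance = 26/√46.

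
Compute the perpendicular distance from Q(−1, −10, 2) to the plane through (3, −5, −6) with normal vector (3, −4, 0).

The plane has equation n·(r − (3, −5, −6)) = 0, i.e. n·r = 29.
n = (3, −4, 0); n·P − 29 = 8; |n| = 5; distance = 8/5.

8/5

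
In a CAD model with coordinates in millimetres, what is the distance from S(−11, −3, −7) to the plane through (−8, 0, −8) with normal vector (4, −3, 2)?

The plane has equation n·(r − (−8, 0, −8)) = 0, i.e. n·r = -48.
Then n·(−11, −3, −7) − (−48) = −1.
|n| = √(16 + 9 + 4) = √29, so the distance is |-1|/√29 = 1/√29.

√29/29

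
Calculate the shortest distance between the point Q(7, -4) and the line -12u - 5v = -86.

22/13

d = |(-12)·7 + (-5)·(-4) − (-86)| / √(144 + 25) = |22|/13 = 22/13.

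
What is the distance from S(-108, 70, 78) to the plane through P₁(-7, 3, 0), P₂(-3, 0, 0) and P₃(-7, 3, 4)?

7

P₁P₂ = (4, -3, 0) and P₁P₃ = (0, 0, 4), so a normal is n = P₁P₂ × P₁P₃ = (-12, -16, 0).
n = (-12, -16, 0); n·P − 36 = 140; |n| = 20; distance = 140/20 = 7.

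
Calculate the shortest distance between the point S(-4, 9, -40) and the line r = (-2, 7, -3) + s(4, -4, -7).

18√2

Direction vector d = (4, -4, -7).
AP = (-2, 2, -37); AP·d = 243, |AP|² = 1377, |d|² = 81.
distance² = |AP|² − (AP·d)²/|d|² = 1377 − 59049/81 = 648, so the distance is 18√2.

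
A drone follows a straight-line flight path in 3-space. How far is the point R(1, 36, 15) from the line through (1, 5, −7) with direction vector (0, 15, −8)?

Direction vector d = (0, 15, −8).
AP = (0, 31, 22), and AP × d = (−578, 0, 0).
|AP × d|² = 334084 and |d|² = 289, so the distance is √(334084/289) = √1156 = 34.

34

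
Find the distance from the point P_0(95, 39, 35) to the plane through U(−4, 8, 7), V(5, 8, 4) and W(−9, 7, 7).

28/√35

UV = (9, 0, −3) and UW = (−5, −1, 0), so a normal is n = UV × UW = (−3, 15, −9).
Then n·(95, 39, 35) − 69 = −84.
|n| = √(9 + 225 + 81) = 3√35, so the distance is |-84|/(3√35) = 28/√35.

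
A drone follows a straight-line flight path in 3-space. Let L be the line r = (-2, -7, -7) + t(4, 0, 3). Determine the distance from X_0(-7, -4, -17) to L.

√34

Direction vector d = (4, 0, 3).
AP = (-5, 3, -10); AP·d = -50, |AP|² = 134, |d|² = 25.
distance² = |AP|² − (AP·d)²/|d|² = 134 − 2500/25 = 34, so the distance is √34.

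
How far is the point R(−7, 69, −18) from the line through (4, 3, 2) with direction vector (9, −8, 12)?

Direction vector d = (9, −8, 12).
AP = (−11, 66, −20), and AP × d = (632, −48, −506).
|AP × d|² = 657764 and |d|² = 289, so the distance is √(657764/289) = √2276 = 2√569.

2√569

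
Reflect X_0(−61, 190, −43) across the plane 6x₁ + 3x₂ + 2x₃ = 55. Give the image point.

(-535/7, 1276/7, -337/7)

With n = (6, 3, 2), the signed offset is (n·X_0 − 55)/|n|² = 63/49 = 9/7.
X_0' = X_0 − 2t·n = (−61, 190, −43) − (18/7)·(6, 3, 2) = (−535/7, 1276/7, −337/7).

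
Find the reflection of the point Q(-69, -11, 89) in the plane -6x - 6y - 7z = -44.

n = (-6, -6, -7), |n|² = 121, n·Q − (-44) = -99, so t = -99/121 = -9/11.
Foot F = Q − (-9/11)·n = (-813/11, -175/11, 916/11); the reflection is 2F − Q = (-867/11, -229/11, 853/11).

(-867/11, -229/11, 853/11)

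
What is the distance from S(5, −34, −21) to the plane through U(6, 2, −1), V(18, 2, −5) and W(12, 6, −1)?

UV = (12, 0, −4) and UW = (6, 4, 0), so a normal is n = UV × UW = (16, −24, 48).
Then n·(5, −34, −21) − 0 = −112.
|n| = √(256 + 576 + 2304) = 56, so the distance is |-112|/56 = 2.

2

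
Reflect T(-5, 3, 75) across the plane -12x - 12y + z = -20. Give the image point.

(83/17, 219/17, 1261/17)

With n = (-12, -12, 1), the signed offset is (n·T − (-20))/|n|² = 119/289 = 7/17.
T' = T − 2t·n = (-5, 3, 75) − (14/17)·(-12, -12, 1) = (83/17, 219/17, 1261/17).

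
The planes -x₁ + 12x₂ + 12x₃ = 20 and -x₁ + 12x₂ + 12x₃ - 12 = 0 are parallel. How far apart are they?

8/17

With common normal n = (-1, 12, 12) (|n| = 17), the distance is |20 − 12|/|n| = 8/17.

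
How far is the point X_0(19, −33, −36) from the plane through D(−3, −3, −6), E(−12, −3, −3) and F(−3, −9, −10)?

DE = (−9, 0, 3) and DF = (0, −6, −4), so a normal is n = DE × DF = (18, −36, 54).
n = (18, −36, 54); n·P − (-270) = -144; |n| = 18√14; distance = 144/(18√14) = 4√14/7.

8/√14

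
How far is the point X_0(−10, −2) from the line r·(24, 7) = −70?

d = |24·(-10) + 7·(-2) − (-70)| / √(576 + 49) = |-184|/25 = 184/25.

184/25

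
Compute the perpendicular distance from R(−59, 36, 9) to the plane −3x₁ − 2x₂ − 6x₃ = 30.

3

Normal vector n = (−3, −2, −6), and n·(−59, 36, 9) − 30 = 21.
|n| = √(9 + 4 + 36) = 7, so the distance is |21|/7 = 3.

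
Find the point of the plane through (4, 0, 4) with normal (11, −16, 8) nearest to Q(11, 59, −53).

(44, 11, -29)

The perpendicular from Q has direction n = (11, −16, 8): r = (11, 59, −53) + t(11, −16, 8).
Substitute into the plane: n·(Q + tn) = 76 gives -1247 + 441t = 76, so t = 3.
Foot = (11, 59, −53) + 3·(11, −16, 8) = (44, 11, −29).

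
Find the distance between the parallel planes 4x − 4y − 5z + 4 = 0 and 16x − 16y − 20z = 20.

Divide the second equation by 4 to match normals: 4x − 4y − 5z = 5.
Both planes have normal n = (4, −4, −5), |n| = √57. Any point on the first plane is at distance |5 − (-4)|/|n| = 9/√57 from the second.

9/√57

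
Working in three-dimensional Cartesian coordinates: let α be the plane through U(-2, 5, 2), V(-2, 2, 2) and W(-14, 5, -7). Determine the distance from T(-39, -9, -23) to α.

11/5

UV = (0, -3, 0) and UW = (-12, 0, -9), so a normal is n = UV × UW = (27, 0, -36).
n = (27, 0, -36); n·P − (-126) = -99; |n| = 45; distance = 99/45 = 11/5.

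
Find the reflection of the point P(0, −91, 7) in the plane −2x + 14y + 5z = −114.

n = (−2, 14, 5), |n|² = 225, n·P − (-114) = -1125, so t = -1125/225 = -5.
Foot F = P − (-5)·n = (−10, −21, 32); the reflection is 2F − P = (−20, 49, 57).

(-20, 49, 57)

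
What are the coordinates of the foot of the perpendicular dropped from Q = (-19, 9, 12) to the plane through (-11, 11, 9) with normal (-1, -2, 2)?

(-17, 13, 8)

n = (-1, -2, 2), |n|² = 9, and n·Q − 7 = 18.
t = 18/9 = 2, so the foot is Q − t·n = (-19, 9, 12) − 2·(-1, -2, 2) = (-17, 13, 8).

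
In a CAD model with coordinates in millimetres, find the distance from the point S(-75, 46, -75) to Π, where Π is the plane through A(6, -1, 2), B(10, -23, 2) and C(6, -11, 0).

AB = (4, -22, 0) and AC = (0, -10, -2), so a normal is n = AB × AC = (44, 8, -40).
Then n·(-75, 46, -75) - 176 = -108.
|n| = √(1936 + 64 + 1600) = 60, so the distance is |-108|/60 = 9/5.

9/5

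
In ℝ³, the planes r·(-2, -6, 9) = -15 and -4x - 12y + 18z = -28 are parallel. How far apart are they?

Divide the second equation by 2 to match normals: -2x - 6y + 9z = -14.
Both planes have normal n = (-2, -6, 9), |n| = 11. Any point on the first plane is at distance |(-14) − (-15)|/|n| = 1/11 from the second.

1/11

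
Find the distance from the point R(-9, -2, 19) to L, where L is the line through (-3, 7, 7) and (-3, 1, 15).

A direction vector is d = (0, -6, 8).
AP = (-6, -9, 12); AP·d = 150, |AP|² = 261, |d|² = 100.
distance² = |AP|² − (AP·d)²/|d|² = 261 − 22500/100 = 36, so the distance is 6.

6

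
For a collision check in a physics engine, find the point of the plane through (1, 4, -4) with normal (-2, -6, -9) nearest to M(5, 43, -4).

(1, 31, -22)

n = (-2, -6, -9), |n|² = 121, and n·M − 10 = -242.
t = -242/121 = -2, so the foot is M − t·n = (5, 43, -4) − (-2)·(-2, -6, -9) = (1, 31, -22).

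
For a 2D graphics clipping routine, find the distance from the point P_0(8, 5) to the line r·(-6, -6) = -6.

The normal to the line is n = (-6, -6) with |n| = 6√2.
|n·P_0 − (-6)| = |-78 − (-6)| = 72, so the distance is 72/(6√2) = 6√2.

6√2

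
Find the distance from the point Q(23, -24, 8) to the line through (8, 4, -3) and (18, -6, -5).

√314

A direction vector is d = (10, -10, -2).
AP = (15, -28, 11); AP·d = 408, |AP|² = 1130, |d|² = 204.
distance² = |AP|² − (AP·d)²/|d|² = 1130 − 166464/204 = 314, so the distance is √314.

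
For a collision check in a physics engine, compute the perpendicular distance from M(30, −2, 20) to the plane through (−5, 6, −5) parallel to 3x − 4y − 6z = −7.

Parallel planes share the normal n = (3, −4, −6); since (−5, 6, −5) lies on the plane, its equation is 3x − 4y − 6z = -9.
d = |3·30 + (-4)·(-2) + (-6)·20 − (-9)| / √(9 + 16 + 36) = |-13| / √61 = 13√61/61.

13/√61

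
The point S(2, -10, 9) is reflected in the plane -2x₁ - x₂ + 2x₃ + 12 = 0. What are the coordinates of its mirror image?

(18, -2, -7)

n = (-2, -1, 2), |n|² = 9, n·S − (-12) = 36, so t = 36/9 = 4.
Foot F = S − 4·n = (10, -6, 1); the reflection is 2F − S = (18, -2, -7).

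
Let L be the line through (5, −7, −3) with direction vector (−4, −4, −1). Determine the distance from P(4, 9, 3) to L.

Direction vector d = (−4, −4, −1).
AP = (−1, 16, 6), and AP × d = (8, −25, 68).
|AP × d|² = 5313 and |d|² = 33, so the distance is √(5313/33) = √161.

√161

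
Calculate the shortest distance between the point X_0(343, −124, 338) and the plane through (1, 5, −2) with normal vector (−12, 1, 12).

The plane has equation n·(r − (1, 5, −2)) = 0, i.e. n·r = -31.
Then n·(343, −124, 338) − (−31) = −153.
|n| = √(144 + 1 + 144) = 17, so the distance is |-153|/17 = 9.

9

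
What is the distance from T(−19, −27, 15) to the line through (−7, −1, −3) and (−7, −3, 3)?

6√14

A direction vector is d = (0, −2, 6).
AP = (−12, −26, 18); AP·d = 160, |AP|² = 1144, |d|² = 40.
distance² = |AP|² − (AP·d)²/|d|² = 1144 − 25600/40 = 504, so the distance is 6√14.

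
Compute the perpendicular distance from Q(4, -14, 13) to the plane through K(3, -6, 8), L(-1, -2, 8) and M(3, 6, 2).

√6/2

KL = (-4, 4, 0) and KM = (0, 12, -6), so a normal is n = KL × KM = (-24, -24, -48).
d = |(-24)·4 + (-24)·(-14) + (-48)·13 − (-312)| / √(576 + 576 + 2304) = |-72| / (24√6) = √6/2.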